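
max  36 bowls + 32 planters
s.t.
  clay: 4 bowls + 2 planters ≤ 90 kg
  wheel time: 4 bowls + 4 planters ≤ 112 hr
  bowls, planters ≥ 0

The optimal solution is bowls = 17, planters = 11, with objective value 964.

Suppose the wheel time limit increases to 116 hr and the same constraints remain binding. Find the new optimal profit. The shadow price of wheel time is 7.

992

Δb = 4, so new z* = 964 + (7)·(4) = 964 + 28 = 992.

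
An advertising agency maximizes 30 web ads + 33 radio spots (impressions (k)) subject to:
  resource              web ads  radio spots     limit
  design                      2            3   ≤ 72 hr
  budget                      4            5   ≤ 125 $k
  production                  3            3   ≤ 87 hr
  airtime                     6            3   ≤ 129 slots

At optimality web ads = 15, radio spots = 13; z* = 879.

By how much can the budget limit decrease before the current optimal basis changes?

39

Binding constraints: budget, airtime. The basis is B = [[4,5],[6,3]] with det -18.
Per unit decrease in budget, x* moves by d = (0.1667, -0.3333).
The basis stays optimal until radio spots reaches 0; allowable decrease = 39 $k.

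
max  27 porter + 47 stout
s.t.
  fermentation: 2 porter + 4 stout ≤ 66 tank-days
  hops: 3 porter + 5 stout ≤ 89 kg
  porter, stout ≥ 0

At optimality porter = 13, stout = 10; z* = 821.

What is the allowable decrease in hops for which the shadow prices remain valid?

6.5

Binding constraints: fermentation, hops. The basis is B = [[2,4],[3,5]] with det -2.
Per unit decrease in hops, x* moves by d = (-2, 1).
The basis stays optimal until porter reaches 0; allowable decrease = 6.5 kg.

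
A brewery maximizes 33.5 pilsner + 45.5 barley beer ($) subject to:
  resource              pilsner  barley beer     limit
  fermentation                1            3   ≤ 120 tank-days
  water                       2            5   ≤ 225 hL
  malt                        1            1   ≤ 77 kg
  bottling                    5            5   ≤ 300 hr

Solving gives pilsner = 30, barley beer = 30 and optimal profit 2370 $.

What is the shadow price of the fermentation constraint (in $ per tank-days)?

6

At the optimum: fermentation uses 120 of 120 (binding); water uses 210 of 225 (slack = 15); malt uses 60 of 77 (slack = 17); bottling uses 300 of 300 (binding).
Slack constraints have shadow price 0 (complementary slackness).
From A_Bᵀ y = c: 1·y_fermentation + 5·y_bottling = 33.5; 3·y_fermentation + 5·y_bottling = 45.5.
Solving: y_fermentation = 6, y_bottling = 5.5.
Shadow price of fermentation = 6.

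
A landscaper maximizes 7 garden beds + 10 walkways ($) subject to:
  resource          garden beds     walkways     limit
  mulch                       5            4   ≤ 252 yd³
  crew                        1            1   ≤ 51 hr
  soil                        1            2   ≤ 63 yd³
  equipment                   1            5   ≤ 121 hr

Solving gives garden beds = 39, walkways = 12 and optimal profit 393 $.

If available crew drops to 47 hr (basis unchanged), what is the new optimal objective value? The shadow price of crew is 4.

Δb = -4, so new z* = 393 + (4)·(-4) = 393 − 16 = 377.

377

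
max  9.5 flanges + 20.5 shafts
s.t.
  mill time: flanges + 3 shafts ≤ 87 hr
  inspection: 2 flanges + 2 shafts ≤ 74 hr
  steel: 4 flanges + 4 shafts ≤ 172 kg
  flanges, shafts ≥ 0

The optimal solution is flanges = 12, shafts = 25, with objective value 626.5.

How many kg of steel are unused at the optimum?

steel used = 4·12 + 4·25 = 148; slack = 172 − 148 = 24.

24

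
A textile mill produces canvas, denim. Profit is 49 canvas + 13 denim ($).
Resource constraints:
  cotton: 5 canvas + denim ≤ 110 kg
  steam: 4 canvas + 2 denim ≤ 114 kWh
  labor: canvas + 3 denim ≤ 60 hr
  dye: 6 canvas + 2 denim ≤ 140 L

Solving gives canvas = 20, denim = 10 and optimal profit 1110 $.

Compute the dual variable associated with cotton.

5

Check each constraint at x*: cotton 110/110 (tight); steam 100/114 (slack 14); labor 50/60 (slack 10); dye 140/140 (tight).
By complementary slackness, y = 0 for the non-binding constraints.
From A_Bᵀ y = c: 5·y_cotton + 6·y_dye = 49; 1·y_cotton + 2·y_dye = 13.
This yields shadow prices y_cotton = 5, y_dye = 4.
Shadow price of cotton = 5.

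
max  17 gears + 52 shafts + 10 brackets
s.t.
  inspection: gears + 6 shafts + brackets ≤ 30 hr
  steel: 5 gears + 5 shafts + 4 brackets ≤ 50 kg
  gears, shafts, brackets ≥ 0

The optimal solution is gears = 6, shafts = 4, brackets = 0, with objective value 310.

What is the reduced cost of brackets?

Check each constraint at x*: inspection 30/30 (tight); steel 50/50 (tight).
The binding rows give the dual system: 1·y_inspection + 5·y_steel = 17 and 6·y_inspection + 5·y_steel = 52.
This yields shadow prices y_inspection = 7, y_steel = 2.
Reduced cost of brackets: c₃ − yᵀa₃ = 10 − (7·1 + 2·4) = 10 − 15 = -5.

-5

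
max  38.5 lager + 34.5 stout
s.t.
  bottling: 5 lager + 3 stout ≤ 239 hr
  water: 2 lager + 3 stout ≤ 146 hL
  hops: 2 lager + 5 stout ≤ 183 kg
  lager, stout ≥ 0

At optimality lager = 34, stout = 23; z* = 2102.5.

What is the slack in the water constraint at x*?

water used = 2·34 + 3·23 = 137; slack = 146 − 137 = 9.

9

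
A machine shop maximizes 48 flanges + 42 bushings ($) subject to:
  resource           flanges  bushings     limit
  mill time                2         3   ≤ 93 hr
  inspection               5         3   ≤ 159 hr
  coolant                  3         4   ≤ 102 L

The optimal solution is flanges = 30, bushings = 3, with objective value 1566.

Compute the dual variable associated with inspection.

6

At the optimum: mill time uses 69 of 93 (slack = 24); inspection uses 159 of 159 (binding); coolant uses 102 of 102 (binding).
By complementary slackness, y = 0 for the non-binding constraint.
The binding rows give the dual system: 5·y_inspection + 3·y_coolant = 48 and 3·y_inspection + 4·y_coolant = 42.
This yields shadow prices y_inspection = 6, y_coolant = 6.
Shadow price of inspection = 6.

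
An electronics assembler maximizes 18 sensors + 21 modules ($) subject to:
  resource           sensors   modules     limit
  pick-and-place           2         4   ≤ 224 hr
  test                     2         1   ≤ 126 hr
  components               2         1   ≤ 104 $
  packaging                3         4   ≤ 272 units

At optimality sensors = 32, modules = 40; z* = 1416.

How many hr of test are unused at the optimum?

22

test used = 2·32 + 1·40 = 104; slack = 126 − 104 = 22.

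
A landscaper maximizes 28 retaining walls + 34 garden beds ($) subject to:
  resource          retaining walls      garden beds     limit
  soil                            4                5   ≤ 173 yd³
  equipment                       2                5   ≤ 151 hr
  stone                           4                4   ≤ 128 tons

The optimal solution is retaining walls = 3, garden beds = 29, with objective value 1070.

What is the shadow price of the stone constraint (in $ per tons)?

Check each constraint at x*: soil 157/173 (slack 16); equipment 151/151 (tight); stone 128/128 (tight).
By complementary slackness, y = 0 for the non-binding constraint.
Dual feasibility on the basic columns requires 2·y_equipment + 4·y_stone = 28, 5·y_equipment + 4·y_stone = 34.
This yields shadow prices y_equipment = 2, y_stone = 6.
Shadow price of stone = 6.

6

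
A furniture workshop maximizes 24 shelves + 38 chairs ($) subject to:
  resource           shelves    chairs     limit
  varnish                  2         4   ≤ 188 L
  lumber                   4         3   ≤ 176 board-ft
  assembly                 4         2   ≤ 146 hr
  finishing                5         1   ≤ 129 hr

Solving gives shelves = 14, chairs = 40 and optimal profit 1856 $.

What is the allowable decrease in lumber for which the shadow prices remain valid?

Binding constraints: varnish, lumber. The basis is B = [[2,4],[4,3]] with det -10.
Per unit decrease in lumber, x* moves by d = (-0.4, 0.2).
The basis stays optimal until shelves reaches 0; allowable decrease = 35 board-ft.

35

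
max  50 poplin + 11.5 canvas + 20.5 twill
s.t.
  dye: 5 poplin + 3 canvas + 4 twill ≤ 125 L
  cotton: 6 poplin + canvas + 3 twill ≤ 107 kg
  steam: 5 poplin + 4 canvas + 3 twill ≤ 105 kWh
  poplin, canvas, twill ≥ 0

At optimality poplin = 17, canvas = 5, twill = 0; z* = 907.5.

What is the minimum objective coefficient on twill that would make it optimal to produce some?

25.5

At the optimum: dye uses 100 of 125 (slack = 25); cotton uses 107 of 107 (binding); steam uses 105 of 105 (binding).
Since dye is not tight, its dual is 0.
From A_Bᵀ y = c: 6·y_cotton + 5·y_steam = 50; 1·y_cotton + 4·y_steam = 11.5.
This yields shadow prices y_cotton = 7.5, y_steam = 1.
twill enters the basis when its profit ≥ yᵀa₃ = 7.5·3 + 1·3 = 25.5.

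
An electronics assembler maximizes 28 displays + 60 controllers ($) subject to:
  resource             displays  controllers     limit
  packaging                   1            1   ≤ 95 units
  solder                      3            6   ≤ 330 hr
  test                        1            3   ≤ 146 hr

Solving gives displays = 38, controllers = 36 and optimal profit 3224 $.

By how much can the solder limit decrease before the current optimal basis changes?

Binding constraints: solder, test. The basis is B = [[3,6],[1,3]] with det 3.
Per unit decrease in solder, x* moves by d = (-1, 0.3333).
The basis stays optimal until displays reaches 0; allowable decrease = 38 hr.

38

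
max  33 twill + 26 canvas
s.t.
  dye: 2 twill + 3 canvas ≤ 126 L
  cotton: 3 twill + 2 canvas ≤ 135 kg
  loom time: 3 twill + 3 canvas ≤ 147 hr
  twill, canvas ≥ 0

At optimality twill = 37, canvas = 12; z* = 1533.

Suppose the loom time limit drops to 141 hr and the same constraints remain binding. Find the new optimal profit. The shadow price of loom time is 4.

1509

Δb = -6, so new z* = 1533 + (4)·(-6) = 1533 − 24 = 1509.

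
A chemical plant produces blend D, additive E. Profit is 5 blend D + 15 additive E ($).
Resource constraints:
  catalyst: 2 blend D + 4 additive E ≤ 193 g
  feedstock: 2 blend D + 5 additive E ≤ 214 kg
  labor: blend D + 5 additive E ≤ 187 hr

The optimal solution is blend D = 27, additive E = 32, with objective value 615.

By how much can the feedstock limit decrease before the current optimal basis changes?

Binding constraints: feedstock, labor. The basis is B = [[2,5],[1,5]] with det 5.
Per unit decrease in feedstock, x* moves by d = (-1, 0.2).
The basis stays optimal until blend D reaches 0; allowable decrease = 27 kg.

27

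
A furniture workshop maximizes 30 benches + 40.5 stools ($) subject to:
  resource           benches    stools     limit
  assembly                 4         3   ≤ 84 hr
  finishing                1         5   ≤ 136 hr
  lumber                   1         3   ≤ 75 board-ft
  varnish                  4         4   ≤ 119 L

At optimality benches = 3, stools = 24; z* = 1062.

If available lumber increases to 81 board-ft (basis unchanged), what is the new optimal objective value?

Binding: assembly and lumber. Non-binding: finishing (13 unused), varnish (11 unused).
By complementary slackness, y = 0 for the non-binding constraints.
Dual feasibility on the basic columns requires 4·y_assembly + 1·y_lumber = 30, 3·y_assembly + 3·y_lumber = 40.5.
Solving: y_assembly = 5.5, y_lumber = 8.
Δz = y_lumber·Δb = 8 × (6) = 48, so new z* = 1062 + 48 = 1110.

1110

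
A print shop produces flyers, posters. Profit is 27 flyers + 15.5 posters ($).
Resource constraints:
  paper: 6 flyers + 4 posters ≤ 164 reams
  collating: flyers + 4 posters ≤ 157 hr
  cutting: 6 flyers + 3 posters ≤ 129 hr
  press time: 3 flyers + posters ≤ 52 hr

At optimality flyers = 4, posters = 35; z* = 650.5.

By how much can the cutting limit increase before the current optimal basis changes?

Binding constraints: paper, cutting. The basis is B = [[6,4],[6,3]] with det -6.
Per unit increase in cutting, x* moves by d = (0.6667, -1).
The basis stays optimal until press time becomes binding; allowable increase = 5 hr.

5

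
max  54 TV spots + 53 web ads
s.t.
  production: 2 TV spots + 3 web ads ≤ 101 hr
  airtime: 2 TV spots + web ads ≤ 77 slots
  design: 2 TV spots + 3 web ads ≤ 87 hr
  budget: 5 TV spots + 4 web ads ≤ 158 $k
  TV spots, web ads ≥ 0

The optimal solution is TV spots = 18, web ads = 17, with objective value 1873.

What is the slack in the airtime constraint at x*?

airtime used = 2·18 + 1·17 = 53; slack = 77 − 53 = 24.

24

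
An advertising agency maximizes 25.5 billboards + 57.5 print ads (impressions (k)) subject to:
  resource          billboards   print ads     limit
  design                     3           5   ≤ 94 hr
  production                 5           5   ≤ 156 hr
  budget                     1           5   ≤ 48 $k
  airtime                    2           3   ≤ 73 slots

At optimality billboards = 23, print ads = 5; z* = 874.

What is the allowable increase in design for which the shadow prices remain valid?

Binding constraints: design, budget. The basis is B = [[3,5],[1,5]] with det 10.
Per unit increase in design, x* moves by d = (0.5, -0.1).
The basis stays optimal until production becomes binding; allowable increase = 8 hr.

8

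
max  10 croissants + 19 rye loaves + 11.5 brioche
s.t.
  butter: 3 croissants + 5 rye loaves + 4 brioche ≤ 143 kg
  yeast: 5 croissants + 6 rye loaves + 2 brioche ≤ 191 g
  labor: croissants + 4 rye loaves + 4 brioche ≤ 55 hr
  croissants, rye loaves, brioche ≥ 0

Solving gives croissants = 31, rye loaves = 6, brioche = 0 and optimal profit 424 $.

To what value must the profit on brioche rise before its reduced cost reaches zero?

13

Binding: yeast and labor. Non-binding: butter (20 unused).
Slack constraints have shadow price 0 (complementary slackness).
Dual feasibility on the basic columns requires 5·y_yeast + 1·y_labor = 10, 6·y_yeast + 4·y_labor = 19.
Solving: y_yeast = 1.5, y_labor = 2.5.
brioche enters the basis when its profit ≥ yᵀa₃ = 1.5·2 + 2.5·4 = 13.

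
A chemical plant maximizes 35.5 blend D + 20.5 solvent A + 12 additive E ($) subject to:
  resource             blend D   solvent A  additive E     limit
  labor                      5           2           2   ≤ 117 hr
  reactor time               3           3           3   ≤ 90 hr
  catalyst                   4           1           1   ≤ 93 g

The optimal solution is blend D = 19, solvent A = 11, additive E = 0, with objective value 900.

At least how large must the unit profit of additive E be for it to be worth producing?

Binding: labor and reactor time. Non-binding: catalyst (6 unused).
By complementary slackness, y = 0 for the non-binding constraint.
Dual feasibility on the basic columns requires 5·y_labor + 3·y_reactor time = 35.5, 2·y_labor + 3·y_reactor time = 20.5.
Solving: y_labor = 5, y_reactor time = 3.5.
additive E enters the basis when its profit ≥ yᵀa₃ = 5·2 + 3.5·3 = 20.5.

20.5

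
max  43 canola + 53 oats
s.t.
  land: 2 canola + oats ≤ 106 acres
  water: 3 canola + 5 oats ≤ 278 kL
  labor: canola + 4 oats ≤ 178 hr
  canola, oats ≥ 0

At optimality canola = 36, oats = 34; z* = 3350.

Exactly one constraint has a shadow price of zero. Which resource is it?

labor

land: 106/106 (binding)
water: 278/278 (binding)
labor: 172/178 (slack 6)
By complementary slackness, a constraint with positive slack has shadow price 0 → labor.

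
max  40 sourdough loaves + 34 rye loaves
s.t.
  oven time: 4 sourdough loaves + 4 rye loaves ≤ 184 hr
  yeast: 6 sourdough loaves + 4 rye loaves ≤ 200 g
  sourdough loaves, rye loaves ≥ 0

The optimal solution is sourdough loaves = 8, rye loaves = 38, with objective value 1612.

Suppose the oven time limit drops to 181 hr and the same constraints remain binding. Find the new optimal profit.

At the optimum: oven time uses 184 of 184 (binding); yeast uses 200 of 200 (binding).
The binding rows give the dual system: 4·y_oven time + 6·y_yeast = 40 and 4·y_oven time + 4·y_yeast = 34.
Solving: y_oven time = 5.5, y_yeast = 3.
Δz = y_oven time·Δb = 5.5 × (-3) = -16.5, so new z* = 1612 − 16.5 = 1595.5.

1595.5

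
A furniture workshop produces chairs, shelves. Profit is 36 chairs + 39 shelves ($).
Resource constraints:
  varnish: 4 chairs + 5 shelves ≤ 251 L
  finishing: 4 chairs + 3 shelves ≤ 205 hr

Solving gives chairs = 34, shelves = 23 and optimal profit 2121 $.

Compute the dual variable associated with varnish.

Check each constraint at x*: varnish 251/251 (tight); finishing 205/205 (tight).
From A_Bᵀ y = c: 4·y_varnish + 4·y_finishing = 36; 5·y_varnish + 3·y_finishing = 39.
→ y_varnish = 6 and y_finishing = 3.
Shadow price of varnish = 6.

6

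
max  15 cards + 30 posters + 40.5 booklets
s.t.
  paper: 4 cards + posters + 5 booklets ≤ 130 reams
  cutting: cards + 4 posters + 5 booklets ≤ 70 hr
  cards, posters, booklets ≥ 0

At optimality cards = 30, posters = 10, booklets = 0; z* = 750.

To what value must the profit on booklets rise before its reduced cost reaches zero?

Both paper and cutting are binding at x*.
The binding rows give the dual system: 4·y_paper + 1·y_cutting = 15 and 1·y_paper + 4·y_cutting = 30.
→ y_paper = 2 and y_cutting = 7.
booklets enters the basis when its profit ≥ yᵀa₃ = 2·5 + 7·5 = 45.

45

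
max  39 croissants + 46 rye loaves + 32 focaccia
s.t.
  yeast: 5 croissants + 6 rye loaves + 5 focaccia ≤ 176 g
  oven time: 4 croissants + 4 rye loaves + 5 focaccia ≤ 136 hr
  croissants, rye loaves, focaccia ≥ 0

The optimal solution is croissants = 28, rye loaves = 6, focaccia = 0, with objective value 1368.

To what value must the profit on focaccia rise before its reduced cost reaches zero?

Both yeast and oven time are binding at x*.
The binding rows give the dual system: 5·y_yeast + 4·y_oven time = 39 and 6·y_yeast + 4·y_oven time = 46.
→ y_yeast = 7 and y_oven time = 1.
focaccia enters the basis when its profit ≥ yᵀa₃ = 7·5 + 1·5 = 40.

40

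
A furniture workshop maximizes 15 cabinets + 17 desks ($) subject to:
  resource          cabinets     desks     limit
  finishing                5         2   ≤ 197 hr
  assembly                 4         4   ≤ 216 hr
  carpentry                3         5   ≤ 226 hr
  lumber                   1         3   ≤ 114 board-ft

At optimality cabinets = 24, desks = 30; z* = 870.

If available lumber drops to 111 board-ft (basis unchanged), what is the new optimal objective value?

At the optimum: finishing uses 180 of 197 (slack = 17); assembly uses 216 of 216 (binding); carpentry uses 222 of 226 (slack = 4); lumber uses 114 of 114 (binding).
By complementary slackness, y = 0 for the non-binding constraints.
Dual feasibility on the basic columns requires 4·y_assembly + 1·y_lumber = 15, 4·y_assembly + 3·y_lumber = 17.
→ y_assembly = 3.5 and y_lumber = 1.
Δz = y_lumber·Δb = 1 × (-3) = -3, so new z* = 870 − 3 = 867.

867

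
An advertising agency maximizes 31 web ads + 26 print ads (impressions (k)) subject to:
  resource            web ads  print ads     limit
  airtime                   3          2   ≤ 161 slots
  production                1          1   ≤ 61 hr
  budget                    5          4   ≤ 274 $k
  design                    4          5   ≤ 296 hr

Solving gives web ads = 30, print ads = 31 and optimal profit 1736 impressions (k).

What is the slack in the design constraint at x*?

design used = 4·30 + 5·31 = 275; slack = 296 − 275 = 21.

21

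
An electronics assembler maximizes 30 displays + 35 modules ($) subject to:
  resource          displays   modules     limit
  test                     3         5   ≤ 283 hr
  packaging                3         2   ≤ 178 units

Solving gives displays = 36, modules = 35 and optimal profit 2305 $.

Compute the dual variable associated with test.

Check each constraint at x*: test 283/283 (tight); packaging 178/178 (tight).
Dual feasibility on the basic columns requires 3·y_test + 3·y_packaging = 30, 5·y_test + 2·y_packaging = 35.
→ y_test = 5 and y_packaging = 5.
Shadow price of test = 5.

5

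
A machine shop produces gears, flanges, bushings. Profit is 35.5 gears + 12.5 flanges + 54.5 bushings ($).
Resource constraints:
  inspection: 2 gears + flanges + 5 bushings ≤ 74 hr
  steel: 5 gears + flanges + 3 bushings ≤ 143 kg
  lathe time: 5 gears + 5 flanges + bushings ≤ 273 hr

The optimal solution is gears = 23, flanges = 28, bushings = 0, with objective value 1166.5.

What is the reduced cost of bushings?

-1

Binding: inspection and steel. Non-binding: lathe time (18 unused).
Since lathe time is not tight, its dual is 0.
The binding rows give the dual system: 2·y_inspection + 5·y_steel = 35.5 and 1·y_inspection + 1·y_steel = 12.5.
Solving: y_inspection = 9, y_steel = 3.5.
Reduced cost of bushings: c₃ − yᵀa₃ = 54.5 − (9·5 + 3.5·3) = 54.5 − 55.5 = -1.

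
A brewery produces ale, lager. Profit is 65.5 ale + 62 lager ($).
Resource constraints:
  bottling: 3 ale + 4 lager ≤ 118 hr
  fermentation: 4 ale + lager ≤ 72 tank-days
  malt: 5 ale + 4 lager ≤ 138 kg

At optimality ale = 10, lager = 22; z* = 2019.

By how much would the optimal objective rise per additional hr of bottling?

At the optimum: bottling uses 118 of 118 (binding); fermentation uses 62 of 72 (slack = 10); malt uses 138 of 138 (binding).
Since fermentation is not tight, its dual is 0.
Dual feasibility on the basic columns requires 3·y_bottling + 5·y_malt = 65.5, 4·y_bottling + 4·y_malt = 62.
This yields shadow prices y_bottling = 6, y_malt = 9.5.
Shadow price of bottling = 6.

6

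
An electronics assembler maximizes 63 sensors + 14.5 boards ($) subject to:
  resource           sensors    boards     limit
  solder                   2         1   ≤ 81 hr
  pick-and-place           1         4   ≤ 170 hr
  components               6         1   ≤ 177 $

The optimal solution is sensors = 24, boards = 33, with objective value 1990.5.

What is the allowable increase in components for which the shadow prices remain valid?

66

Binding constraints: solder, components. The basis is B = [[2,1],[6,1]] with det -4.
Per unit increase in components, x* moves by d = (0.25, -0.5).
The basis stays optimal until boards reaches 0; allowable increase = 66 $.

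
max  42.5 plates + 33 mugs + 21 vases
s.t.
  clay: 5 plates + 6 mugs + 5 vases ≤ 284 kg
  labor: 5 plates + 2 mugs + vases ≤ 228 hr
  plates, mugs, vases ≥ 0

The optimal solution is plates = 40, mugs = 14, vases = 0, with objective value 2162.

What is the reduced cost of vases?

-3.5

Check each constraint at x*: clay 284/284 (tight); labor 228/228 (tight).
Dual feasibility on the basic columns requires 5·y_clay + 5·y_labor = 42.5, 6·y_clay + 2·y_labor = 33.
→ y_clay = 4 and y_labor = 4.5.
Reduced cost of vases: c₃ − yᵀa₃ = 21 − (4·5 + 4.5·1) = 21 − 24.5 = -3.5.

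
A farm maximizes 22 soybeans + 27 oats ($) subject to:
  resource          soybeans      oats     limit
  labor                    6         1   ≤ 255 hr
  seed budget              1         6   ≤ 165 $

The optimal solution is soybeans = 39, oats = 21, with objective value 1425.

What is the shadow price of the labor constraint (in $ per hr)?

3

At the optimum: labor uses 255 of 255 (binding); seed budget uses 165 of 165 (binding).
From A_Bᵀ y = c: 6·y_labor + 1·y_seed budget = 22; 1·y_labor + 6·y_seed budget = 27.
→ y_labor = 3 and y_seed budget = 4.
Shadow price of labor = 3.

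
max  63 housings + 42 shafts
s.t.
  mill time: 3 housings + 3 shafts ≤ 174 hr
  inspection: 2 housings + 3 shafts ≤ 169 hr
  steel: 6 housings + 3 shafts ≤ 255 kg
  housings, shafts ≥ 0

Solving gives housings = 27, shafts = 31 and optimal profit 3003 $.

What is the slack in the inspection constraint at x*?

inspection used = 2·27 + 3·31 = 147; slack = 169 − 147 = 22.

22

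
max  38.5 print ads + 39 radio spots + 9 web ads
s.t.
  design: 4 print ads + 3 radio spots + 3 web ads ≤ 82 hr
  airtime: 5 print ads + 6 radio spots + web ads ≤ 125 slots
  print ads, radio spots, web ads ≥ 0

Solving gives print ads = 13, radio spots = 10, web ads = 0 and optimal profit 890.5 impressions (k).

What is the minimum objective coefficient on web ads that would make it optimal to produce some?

16.5

Check each constraint at x*: design 82/82 (tight); airtime 125/125 (tight).
The binding rows give the dual system: 4·y_design + 5·y_airtime = 38.5 and 3·y_design + 6·y_airtime = 39.
→ y_design = 4 and y_airtime = 4.5.
web ads enters the basis when its profit ≥ yᵀa₃ = 4·3 + 4.5·1 = 16.5.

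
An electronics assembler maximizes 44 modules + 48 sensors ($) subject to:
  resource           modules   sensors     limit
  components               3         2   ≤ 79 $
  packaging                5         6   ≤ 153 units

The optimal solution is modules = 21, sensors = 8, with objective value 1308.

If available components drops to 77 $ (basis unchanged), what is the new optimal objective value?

1302

Both components and packaging are binding at x*.
Dual feasibility on the basic columns requires 3·y_components + 5·y_packaging = 44, 2·y_components + 6·y_packaging = 48.
→ y_components = 3 and y_packaging = 7.
Δz = y_components·Δb = 3 × (-2) = -6, so new z* = 1308 − 6 = 1302.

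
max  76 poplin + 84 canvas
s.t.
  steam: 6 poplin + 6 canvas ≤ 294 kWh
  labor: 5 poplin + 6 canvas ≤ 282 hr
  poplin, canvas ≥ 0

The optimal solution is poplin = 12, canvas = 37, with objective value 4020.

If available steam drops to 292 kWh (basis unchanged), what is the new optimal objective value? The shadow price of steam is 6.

Δb = -2, so new z* = 4020 + (6)·(-2) = 4020 − 12 = 4008.

4008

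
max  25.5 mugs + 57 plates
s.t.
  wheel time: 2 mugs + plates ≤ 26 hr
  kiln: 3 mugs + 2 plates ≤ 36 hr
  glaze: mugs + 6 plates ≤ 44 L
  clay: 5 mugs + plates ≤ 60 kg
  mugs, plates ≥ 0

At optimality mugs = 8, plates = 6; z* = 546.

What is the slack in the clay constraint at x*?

clay used = 5·8 + 1·6 = 46; slack = 60 − 46 = 14.

14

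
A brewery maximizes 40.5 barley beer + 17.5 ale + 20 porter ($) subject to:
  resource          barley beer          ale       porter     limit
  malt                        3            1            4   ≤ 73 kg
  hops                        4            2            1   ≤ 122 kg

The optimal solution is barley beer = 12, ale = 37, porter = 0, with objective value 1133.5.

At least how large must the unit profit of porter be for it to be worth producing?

28

At the optimum: malt uses 73 of 73 (binding); hops uses 122 of 122 (binding).
The binding rows give the dual system: 3·y_malt + 4·y_hops = 40.5 and 1·y_malt + 2·y_hops = 17.5.
Solving: y_malt = 5.5, y_hops = 6.
porter enters the basis when its profit ≥ yᵀa₃ = 5.5·4 + 6·1 = 28.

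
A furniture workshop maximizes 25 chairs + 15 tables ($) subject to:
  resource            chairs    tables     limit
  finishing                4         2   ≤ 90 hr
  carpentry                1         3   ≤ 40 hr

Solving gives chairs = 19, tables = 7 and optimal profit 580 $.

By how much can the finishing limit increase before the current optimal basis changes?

70

Binding constraints: finishing, carpentry. The basis is B = [[4,2],[1,3]] with det 10.
Per unit increase in finishing, x* moves by d = (0.3, -0.1).
The basis stays optimal until tables reaches 0; allowable increase = 70 hr.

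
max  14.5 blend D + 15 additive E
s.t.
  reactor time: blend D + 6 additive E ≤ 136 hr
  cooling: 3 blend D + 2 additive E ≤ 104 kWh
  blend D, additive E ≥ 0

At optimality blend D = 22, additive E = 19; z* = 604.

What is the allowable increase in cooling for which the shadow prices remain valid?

304

Binding constraints: reactor time, cooling. The basis is B = [[1,6],[3,2]] with det -16.
Per unit increase in cooling, x* moves by d = (0.375, -0.0625).
The basis stays optimal until additive E reaches 0; allowable increase = 304 kWh.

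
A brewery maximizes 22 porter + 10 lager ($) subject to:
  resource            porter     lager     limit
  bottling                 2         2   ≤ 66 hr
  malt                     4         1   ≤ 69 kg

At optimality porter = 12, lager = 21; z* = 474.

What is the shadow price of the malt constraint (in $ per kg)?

4

Both bottling and malt are binding at x*.
The binding rows give the dual system: 2·y_bottling + 4·y_malt = 22 and 2·y_bottling + 1·y_malt = 10.
This yields shadow prices y_bottling = 3, y_malt = 4.
Shadow price of malt = 4.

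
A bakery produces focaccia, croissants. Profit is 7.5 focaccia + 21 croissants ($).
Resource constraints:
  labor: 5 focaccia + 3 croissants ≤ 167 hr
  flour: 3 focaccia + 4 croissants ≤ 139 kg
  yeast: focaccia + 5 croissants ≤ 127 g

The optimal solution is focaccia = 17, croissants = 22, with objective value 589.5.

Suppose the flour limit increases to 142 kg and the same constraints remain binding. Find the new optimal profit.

594

Binding: flour and yeast. Non-binding: labor (16 unused).
Since labor is not tight, its dual is 0.
The binding rows give the dual system: 3·y_flour + 1·y_yeast = 7.5 and 4·y_flour + 5·y_yeast = 21.
Solving: y_flour = 1.5, y_yeast = 3.
Δz = y_flour·Δb = 1.5 × (3) = 4.5, so new z* = 589.5 + 4.5 = 594.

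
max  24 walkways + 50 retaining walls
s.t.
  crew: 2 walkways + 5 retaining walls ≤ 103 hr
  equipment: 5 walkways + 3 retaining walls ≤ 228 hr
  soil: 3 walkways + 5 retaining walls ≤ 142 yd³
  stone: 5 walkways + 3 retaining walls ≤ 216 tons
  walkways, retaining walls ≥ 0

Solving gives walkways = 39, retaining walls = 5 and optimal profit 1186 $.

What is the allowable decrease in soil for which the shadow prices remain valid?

39

Binding constraints: crew, soil. The basis is B = [[2,5],[3,5]] with det -5.
Per unit decrease in soil, x* moves by d = (-1, 0.4).
The basis stays optimal until walkways reaches 0; allowable decrease = 39 yd³.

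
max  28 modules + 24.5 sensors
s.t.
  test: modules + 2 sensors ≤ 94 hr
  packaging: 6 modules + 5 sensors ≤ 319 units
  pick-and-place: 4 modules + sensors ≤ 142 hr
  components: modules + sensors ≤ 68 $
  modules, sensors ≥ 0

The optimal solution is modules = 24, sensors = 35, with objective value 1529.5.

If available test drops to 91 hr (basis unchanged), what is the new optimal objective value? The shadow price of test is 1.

Δb = -3, so new z* = 1529.5 + (1)·(-3) = 1529.5 − 3 = 1526.5.

1526.5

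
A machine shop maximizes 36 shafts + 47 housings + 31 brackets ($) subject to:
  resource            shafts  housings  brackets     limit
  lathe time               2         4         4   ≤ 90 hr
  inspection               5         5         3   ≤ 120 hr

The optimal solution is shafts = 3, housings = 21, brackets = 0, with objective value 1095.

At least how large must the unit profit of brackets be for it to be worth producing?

Both lathe time and inspection are binding at x*.
Dual feasibility on the basic columns requires 2·y_lathe time + 5·y_inspection = 36, 4·y_lathe time + 5·y_inspection = 47.
Solving: y_lathe time = 5.5, y_inspection = 5.
brackets enters the basis when its profit ≥ yᵀa₃ = 5.5·4 + 5·3 = 37.

37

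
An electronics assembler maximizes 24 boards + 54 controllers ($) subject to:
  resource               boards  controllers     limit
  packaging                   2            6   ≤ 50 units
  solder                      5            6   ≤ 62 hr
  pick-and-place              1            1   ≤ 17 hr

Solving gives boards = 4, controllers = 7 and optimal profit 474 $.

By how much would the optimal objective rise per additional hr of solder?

Check each constraint at x*: packaging 50/50 (tight); solder 62/62 (tight); pick-and-place 11/17 (slack 6).
By complementary slackness, y = 0 for the non-binding constraint.
Dual feasibility on the basic columns requires 2·y_packaging + 5·y_solder = 24, 6·y_packaging + 6·y_solder = 54.
Solving: y_packaging = 7, y_solder = 2.
Shadow price of solder = 2.

2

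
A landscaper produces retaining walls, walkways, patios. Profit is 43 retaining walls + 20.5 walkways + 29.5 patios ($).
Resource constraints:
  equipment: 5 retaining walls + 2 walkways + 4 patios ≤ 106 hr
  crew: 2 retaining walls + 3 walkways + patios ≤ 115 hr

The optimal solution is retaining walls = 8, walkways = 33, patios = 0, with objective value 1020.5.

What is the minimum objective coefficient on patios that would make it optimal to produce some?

33.5

At the optimum: equipment uses 106 of 106 (binding); crew uses 115 of 115 (binding).
From A_Bᵀ y = c: 5·y_equipment + 2·y_crew = 43; 2·y_equipment + 3·y_crew = 20.5.
Solving: y_equipment = 8, y_crew = 1.5.
patios enters the basis when its profit ≥ yᵀa₃ = 8·4 + 1.5·1 = 33.5.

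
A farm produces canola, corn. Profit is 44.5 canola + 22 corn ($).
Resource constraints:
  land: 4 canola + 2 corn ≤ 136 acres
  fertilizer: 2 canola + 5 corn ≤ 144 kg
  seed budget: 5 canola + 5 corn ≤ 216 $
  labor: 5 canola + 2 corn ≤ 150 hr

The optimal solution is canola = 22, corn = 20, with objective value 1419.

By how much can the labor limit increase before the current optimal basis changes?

8.4

Binding constraints: fertilizer, labor. The basis is B = [[2,5],[5,2]] with det -21.
Per unit increase in labor, x* moves by d = (0.2381, -0.0952).
The basis stays optimal until seed budget becomes binding; allowable increase = 8.4 hr.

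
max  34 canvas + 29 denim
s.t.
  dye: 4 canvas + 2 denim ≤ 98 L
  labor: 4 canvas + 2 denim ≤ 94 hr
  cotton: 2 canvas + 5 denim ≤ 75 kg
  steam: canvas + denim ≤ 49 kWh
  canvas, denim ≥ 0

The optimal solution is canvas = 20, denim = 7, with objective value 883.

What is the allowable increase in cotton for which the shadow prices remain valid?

Binding constraints: labor, cotton. The basis is B = [[4,2],[2,5]] with det 16.
Per unit increase in cotton, x* moves by d = (-0.125, 0.25).
The basis stays optimal until canvas reaches 0; allowable increase = 160 kg.

160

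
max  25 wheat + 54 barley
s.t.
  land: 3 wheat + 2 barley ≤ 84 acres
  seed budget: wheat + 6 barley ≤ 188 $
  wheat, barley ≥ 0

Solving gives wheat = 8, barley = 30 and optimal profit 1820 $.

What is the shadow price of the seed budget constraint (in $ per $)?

7

At the optimum: land uses 84 of 84 (binding); seed budget uses 188 of 188 (binding).
The binding rows give the dual system: 3·y_land + 1·y_seed budget = 25 and 2·y_land + 6·y_seed budget = 54.
This yields shadow prices y_land = 6, y_seed budget = 7.
Shadow price of seed budget = 7.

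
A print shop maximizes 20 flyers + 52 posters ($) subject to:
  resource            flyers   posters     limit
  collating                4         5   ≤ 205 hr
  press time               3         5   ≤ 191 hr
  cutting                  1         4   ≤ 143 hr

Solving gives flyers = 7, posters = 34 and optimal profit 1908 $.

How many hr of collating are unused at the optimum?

collating used = 4·7 + 5·34 = 198; slack = 205 − 198 = 7.

7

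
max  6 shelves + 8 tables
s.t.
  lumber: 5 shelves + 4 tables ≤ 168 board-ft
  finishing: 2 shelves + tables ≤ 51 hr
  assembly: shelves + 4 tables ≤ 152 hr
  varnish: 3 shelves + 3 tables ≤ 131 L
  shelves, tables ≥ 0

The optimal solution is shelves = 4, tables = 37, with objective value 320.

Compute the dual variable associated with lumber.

1

At the optimum: lumber uses 168 of 168 (binding); finishing uses 45 of 51 (slack = 6); assembly uses 152 of 152 (binding); varnish uses 123 of 131 (slack = 8).
By complementary slackness, y = 0 for the non-binding constraints.
From A_Bᵀ y = c: 5·y_lumber + 1·y_assembly = 6; 4·y_lumber + 4·y_assembly = 8.
Solving: y_lumber = 1, y_assembly = 1.
Shadow price of lumber = 1.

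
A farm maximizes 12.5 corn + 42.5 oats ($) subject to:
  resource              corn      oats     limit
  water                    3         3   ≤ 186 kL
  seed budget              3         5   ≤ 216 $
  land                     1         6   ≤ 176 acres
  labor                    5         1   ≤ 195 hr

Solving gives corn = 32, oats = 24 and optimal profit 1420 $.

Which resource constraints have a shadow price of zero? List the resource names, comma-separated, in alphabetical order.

labor, water

water: 168/186 (slack 18)
seed budget: 216/216 (binding)
land: 176/176 (binding)
labor: 184/195 (slack 11)
By complementary slackness, a constraint with positive slack has shadow price 0 → labor, water.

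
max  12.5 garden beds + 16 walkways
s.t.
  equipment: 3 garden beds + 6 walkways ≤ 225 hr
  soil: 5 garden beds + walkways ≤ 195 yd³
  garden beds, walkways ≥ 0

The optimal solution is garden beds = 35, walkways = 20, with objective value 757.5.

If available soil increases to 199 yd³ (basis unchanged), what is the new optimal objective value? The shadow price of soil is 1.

Δb = 4, so new z* = 757.5 + (1)·(4) = 757.5 + 4 = 761.5.

761.5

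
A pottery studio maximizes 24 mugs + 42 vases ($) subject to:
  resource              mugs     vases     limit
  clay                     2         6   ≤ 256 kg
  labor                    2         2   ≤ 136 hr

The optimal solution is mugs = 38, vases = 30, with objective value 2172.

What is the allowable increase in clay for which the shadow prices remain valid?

152

Binding constraints: clay, labor. The basis is B = [[2,6],[2,2]] with det -8.
Per unit increase in clay, x* moves by d = (-0.25, 0.25).
The basis stays optimal until mugs reaches 0; allowable increase = 152 kg.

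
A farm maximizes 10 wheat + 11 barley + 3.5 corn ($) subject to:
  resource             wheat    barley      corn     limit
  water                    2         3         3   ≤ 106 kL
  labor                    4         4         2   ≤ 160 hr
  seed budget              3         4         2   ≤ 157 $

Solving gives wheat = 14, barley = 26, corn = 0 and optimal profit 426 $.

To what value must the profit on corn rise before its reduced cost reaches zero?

At the optimum: water uses 106 of 106 (binding); labor uses 160 of 160 (binding); seed budget uses 146 of 157 (slack = 11).
By complementary slackness, y = 0 for the non-binding constraint.
From A_Bᵀ y = c: 2·y_water + 4·y_labor = 10; 3·y_water + 4·y_labor = 11.
This yields shadow prices y_water = 1, y_labor = 2.
corn enters the basis when its profit ≥ yᵀa₃ = 1·3 + 2·2 = 7.

7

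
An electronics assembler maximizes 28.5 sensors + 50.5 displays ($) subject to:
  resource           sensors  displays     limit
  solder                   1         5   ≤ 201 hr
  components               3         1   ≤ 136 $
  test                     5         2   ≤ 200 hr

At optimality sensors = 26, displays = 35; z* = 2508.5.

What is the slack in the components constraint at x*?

23

components used = 3·26 + 1·35 = 113; slack = 136 − 113 = 23.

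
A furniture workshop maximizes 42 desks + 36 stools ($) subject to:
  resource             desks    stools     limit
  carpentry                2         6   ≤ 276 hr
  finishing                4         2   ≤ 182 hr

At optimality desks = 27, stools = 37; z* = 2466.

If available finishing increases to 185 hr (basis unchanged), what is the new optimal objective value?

Check each constraint at x*: carpentry 276/276 (tight); finishing 182/182 (tight).
The binding rows give the dual system: 2·y_carpentry + 4·y_finishing = 42 and 6·y_carpentry + 2·y_finishing = 36.
→ y_carpentry = 3 and y_finishing = 9.
Δz = y_finishing·Δb = 9 × (3) = 27, so new z* = 2466 + 27 = 2493.

2493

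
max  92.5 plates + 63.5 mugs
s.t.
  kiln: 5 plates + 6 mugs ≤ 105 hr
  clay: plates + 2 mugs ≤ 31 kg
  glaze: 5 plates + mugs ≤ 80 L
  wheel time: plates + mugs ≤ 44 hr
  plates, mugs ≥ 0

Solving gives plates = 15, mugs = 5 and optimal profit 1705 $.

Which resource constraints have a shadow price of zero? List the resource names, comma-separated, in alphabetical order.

kiln: 105/105 (binding)
clay: 25/31 (slack 6)
glaze: 80/80 (binding)
wheel time: 20/44 (slack 24)
By complementary slackness, a constraint with positive slack has shadow price 0 → clay, wheel time.

clay, wheel time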